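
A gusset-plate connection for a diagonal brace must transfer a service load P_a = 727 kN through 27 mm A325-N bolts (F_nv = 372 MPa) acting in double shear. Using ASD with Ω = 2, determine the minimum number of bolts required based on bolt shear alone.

A_b = π·27²/4 = 572.6 mm².
Per-bolt allowable strength R_n/Ω = 372 × 572.6 × 2 / 1000 / 2 = 213 kN.
n ≥ 727 / 213 = 3.413 → use 4 bolts.

4 bolts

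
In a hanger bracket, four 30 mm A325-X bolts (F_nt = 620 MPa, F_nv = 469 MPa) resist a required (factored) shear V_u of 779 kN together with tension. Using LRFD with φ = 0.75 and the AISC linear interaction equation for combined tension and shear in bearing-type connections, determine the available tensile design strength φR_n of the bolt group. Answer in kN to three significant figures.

679 kN

A_b = π·30²/4 = 706.9 mm²; f_rv = 779 × 1000 / (4 × 706.9) = 275.5 MPa.
F'_nt = 1.3 F_nt − (F_nt / φF_nv) f_rv = 1.3·620 − (620/(0.75·469))·275.5 = 320.4 MPa, capped at F_nt → F'_nt = 320.4 MPa.
R_n = F'_nt · A_b · n = 320.4 × 706.9 × 4 / 1000 = 905.8 kN.
Design strength φR_n = 0.75 × 905.8 = 679 kN.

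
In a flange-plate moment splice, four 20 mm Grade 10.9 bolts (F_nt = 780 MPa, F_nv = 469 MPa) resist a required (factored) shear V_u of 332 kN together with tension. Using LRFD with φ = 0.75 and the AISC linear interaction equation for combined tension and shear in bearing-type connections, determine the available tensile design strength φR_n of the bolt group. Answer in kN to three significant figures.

404 kN

A_b = π·20²/4 = 314.2 mm²; f_rv = 332 × 1000 / (4 × 314.2) = 264.2 MPa.
F'_nt = 1.3 F_nt − (F_nt / φF_nv) f_rv = 1.3·780 − (780/(0.75·469))·264.2 = 428.1 MPa, capped at F_nt → F'_nt = 428.1 MPa.
R_n = F'_nt · A_b · n = 428.1 × 314.2 × 4 / 1000 = 538 kN.
Design strength φR_n = 0.75 × 538 = 404 kN.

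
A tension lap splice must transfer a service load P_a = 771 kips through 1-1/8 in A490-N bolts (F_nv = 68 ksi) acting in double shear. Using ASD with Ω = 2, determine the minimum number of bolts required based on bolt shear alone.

12 bolts

A_b = π·1.125²/4 = 0.994 in².
Per-bolt allowable strength R_n/Ω = 68 × 0.994 × 2 / 2 = 67.59 kips.
n ≥ 771 / 67.59 = 11.41 → use 12 bolts.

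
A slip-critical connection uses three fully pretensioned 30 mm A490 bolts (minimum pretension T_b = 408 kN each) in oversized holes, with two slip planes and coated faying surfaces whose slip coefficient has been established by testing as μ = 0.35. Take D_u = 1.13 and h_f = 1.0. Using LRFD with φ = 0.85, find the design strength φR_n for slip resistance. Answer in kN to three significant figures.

823 kN

R_n = μ · D_u · h_f · T_b · n_s · n_b = 0.35 × 1.13 × 1.0 × 408 × 2 × 3 = 968.2 kN.
Design strength φR_n = 0.85 × 968.2 = 823 kN.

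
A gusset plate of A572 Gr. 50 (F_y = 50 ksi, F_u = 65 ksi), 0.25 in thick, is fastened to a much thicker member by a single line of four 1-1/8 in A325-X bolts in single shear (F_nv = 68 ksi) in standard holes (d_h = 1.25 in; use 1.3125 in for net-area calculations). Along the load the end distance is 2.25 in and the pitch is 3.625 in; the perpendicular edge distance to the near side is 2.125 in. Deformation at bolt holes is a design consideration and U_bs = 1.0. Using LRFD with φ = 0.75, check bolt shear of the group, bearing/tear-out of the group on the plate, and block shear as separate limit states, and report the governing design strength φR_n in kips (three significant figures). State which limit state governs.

Bolt shear: A_b = π·1.125²/4 = 0.994 in²; R_n = 68 × 0.994 × 4 × 1 = 270.4 kips → 0.75 × 270.4 = 203 kips.
Bearing: edge l_c = 1.625, r_n = 31.69 kips; interior l_c = 2.375, r_n = 43.87 kips; R_n = 31.69 + 3·43.87 = 163.3 kips → 122 kips.
Block shear: A_gv = 3.281, A_nv = 2.133, A_nt = 0.3672 in²; R_n = min(0.6F_uA_nv, 0.6F_yA_gv) + U_bs·F_u·A_nt = 107 kips → 80.3 kips.
Block shear governs: 80.3 kips.

80.3 kips (block shear governs)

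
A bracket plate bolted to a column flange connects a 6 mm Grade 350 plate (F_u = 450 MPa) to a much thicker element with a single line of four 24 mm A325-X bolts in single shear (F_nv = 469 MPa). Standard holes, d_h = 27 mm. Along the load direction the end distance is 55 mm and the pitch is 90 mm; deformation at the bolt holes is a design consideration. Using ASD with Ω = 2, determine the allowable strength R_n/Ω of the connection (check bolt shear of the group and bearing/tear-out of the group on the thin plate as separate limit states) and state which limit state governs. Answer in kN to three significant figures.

Bolt shear: A_b = π·24²/4 = 452.4 mm²; R_n = 469 × 452.4 × 4 × 1 / 1000 = 848.7 kN → 848.7 / 2 = 424 kN.
Bearing (1.2 l_c t F_u ≤ 2.4 d t F_u): upper limit = 2.4·24·6·450 / 1000 = 155.5 kN.
  Edge l_c = 55 − 27/2 = 41.5 → r_n = 134.5 kN; interior l_c = 90 − 27 = 63 → r_n = 155.5 kN.
  R_n,bearing = 1·134.5 + 3·155.5 = 601 kN → 601 / 2 = 301 kN.
Bearing governs: 301 kN.

301 kN (bearing governs)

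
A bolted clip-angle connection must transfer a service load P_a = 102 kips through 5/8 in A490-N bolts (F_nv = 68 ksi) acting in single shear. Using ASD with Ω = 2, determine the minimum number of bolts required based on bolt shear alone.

A_b = π·0.625²/4 = 0.3068 in².
Per-bolt allowable strength R_n/Ω = 68 × 0.3068 × 1 / 2 = 10.43 kips.
n ≥ 102 / 10.43 = 9.778 → use 10 bolts.

10 bolts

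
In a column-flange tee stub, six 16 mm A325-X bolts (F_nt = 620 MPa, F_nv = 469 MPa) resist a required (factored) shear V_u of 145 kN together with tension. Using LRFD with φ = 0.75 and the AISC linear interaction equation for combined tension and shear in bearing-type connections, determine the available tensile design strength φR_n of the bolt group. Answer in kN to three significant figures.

538 kN

A_b = π·16²/4 = 201.1 mm²; f_rv = 145 × 1000 / (6 × 201.1) = 120.2 MPa.
F'_nt = 1.3 F_nt − (F_nt / φF_nv) f_rv = 1.3·620 − (620/(0.75·469))·120.2 = 594.1 MPa, capped at F_nt → F'_nt = 594.1 MPa.
R_n = F'_nt · A_b · n = 594.1 × 201.1 × 6 / 1000 = 716.8 kN.
Design strength φR_n = 0.75 × 716.8 = 538 kN.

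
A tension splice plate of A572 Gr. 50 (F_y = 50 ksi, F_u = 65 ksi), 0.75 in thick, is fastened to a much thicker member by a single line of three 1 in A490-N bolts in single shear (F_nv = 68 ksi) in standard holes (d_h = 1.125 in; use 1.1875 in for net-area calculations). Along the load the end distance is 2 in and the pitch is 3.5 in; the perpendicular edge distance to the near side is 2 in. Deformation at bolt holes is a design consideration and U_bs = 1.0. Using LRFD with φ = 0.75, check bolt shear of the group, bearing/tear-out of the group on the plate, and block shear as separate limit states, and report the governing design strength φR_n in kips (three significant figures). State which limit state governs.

120 kips (bolt shear governs)

Bolt shear: A_b = π·1²/4 = 0.7854 in²; R_n = 68 × 0.7854 × 3 × 1 = 160.2 kips → 0.75 × 160.2 = 120 kips.
Bearing: edge l_c = 1.438, r_n = 84.09 kips; interior l_c = 2.375, r_n = 117 kips; R_n = 84.09 + 2·117 = 318.1 kips → 239 kips.
Block shear: A_gv = 6.75, A_nv = 4.523, A_nt = 1.055 in²; R_n = min(0.6F_uA_nv, 0.6F_yA_gv) + U_bs·F_u·A_nt = 245 kips → 184 kips.
Bolt shear governs: 120 kips.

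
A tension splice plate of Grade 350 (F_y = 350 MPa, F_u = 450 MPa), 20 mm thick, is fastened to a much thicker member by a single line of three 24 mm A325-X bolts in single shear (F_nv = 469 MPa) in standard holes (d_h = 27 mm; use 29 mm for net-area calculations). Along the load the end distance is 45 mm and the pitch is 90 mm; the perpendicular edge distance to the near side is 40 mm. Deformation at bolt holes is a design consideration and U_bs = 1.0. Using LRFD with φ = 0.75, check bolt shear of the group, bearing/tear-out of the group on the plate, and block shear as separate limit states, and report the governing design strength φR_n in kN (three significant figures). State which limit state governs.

477 kN (bolt shear governs)

Bolt shear: A_b = π·24²/4 = 452.4 mm²; R_n = 469 × 452.4 × 3 × 1 / 1000 = 636.5 kN → 0.75 × 636.5 = 477 kN.
Bearing: edge l_c = 31.5, r_n = 340.2 kN; interior l_c = 63, r_n = 518.4 kN; R_n = 340.2 + 2·518.4 = 1377 kN → 1030 kN.
Block shear: A_gv = 4500, A_nv = 3050, A_nt = 510 mm²; R_n = min(0.6F_uA_nv, 0.6F_yA_gv) + U_bs·F_u·A_nt = 1053 kN → 790 kN.
Bolt shear governs: 477 kN.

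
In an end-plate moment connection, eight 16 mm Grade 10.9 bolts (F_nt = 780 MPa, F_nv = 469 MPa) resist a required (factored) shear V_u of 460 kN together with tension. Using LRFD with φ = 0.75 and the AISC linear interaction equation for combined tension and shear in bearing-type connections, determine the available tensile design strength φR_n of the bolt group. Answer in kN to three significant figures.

458 kN

A_b = π·16²/4 = 201.1 mm²; f_rv = 460 × 1000 / (8 × 201.1) = 286 MPa.
F'_nt = 1.3 F_nt − (F_nt / φF_nv) f_rv = 1.3·780 − (780/(0.75·469))·286 = 379.8 MPa, capped at F_nt → F'_nt = 379.8 MPa.
R_n = F'_nt · A_b · n = 379.8 × 201.1 × 8 / 1000 = 611 kN.
Design strength φR_n = 0.75 × 611 = 458 kN.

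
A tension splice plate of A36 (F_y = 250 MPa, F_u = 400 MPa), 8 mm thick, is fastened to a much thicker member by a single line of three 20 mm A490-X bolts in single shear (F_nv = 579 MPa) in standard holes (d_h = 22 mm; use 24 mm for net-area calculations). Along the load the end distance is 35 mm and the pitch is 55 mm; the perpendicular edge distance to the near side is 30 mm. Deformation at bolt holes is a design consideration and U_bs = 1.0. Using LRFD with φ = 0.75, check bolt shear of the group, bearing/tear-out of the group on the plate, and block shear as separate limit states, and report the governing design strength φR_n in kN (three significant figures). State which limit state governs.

166 kN (block shear governs)

Bolt shear: A_b = π·20²/4 = 314.2 mm²; R_n = 579 × 314.2 × 3 × 1 / 1000 = 545.7 kN → 0.75 × 545.7 = 409 kN.
Bearing: edge l_c = 24, r_n = 92.16 kN; interior l_c = 33, r_n = 126.7 kN; R_n = 92.16 + 2·126.7 = 345.6 kN → 259 kN.
Block shear: A_gv = 1160, A_nv = 680, A_nt = 144 mm²; R_n = min(0.6F_uA_nv, 0.6F_yA_gv) + U_bs·F_u·A_nt = 220.8 kN → 166 kN.
Block shear governs: 166 kN.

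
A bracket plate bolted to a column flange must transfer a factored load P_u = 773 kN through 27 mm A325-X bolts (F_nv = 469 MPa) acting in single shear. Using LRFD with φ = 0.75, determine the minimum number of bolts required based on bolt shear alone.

4 bolts

A_b = π·27²/4 = 572.6 mm².
Per-bolt design strength φR_n = 0.75 × 469 × 572.6 × 1 / 1000 = 201.4 kN.
n ≥ 773 / 201.4 = 3.838 → use 4 bolts.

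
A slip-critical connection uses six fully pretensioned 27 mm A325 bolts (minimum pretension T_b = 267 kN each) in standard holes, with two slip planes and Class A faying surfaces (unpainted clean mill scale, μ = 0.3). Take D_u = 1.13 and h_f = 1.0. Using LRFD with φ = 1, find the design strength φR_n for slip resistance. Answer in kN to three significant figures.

1090 kN

R_n = μ · D_u · h_f · T_b · n_s · n_b = 0.3 × 1.13 × 1.0 × 267 × 2 × 6 = 1086 kN.
Design strength φR_n = 1 × 1086 = 1090 kN.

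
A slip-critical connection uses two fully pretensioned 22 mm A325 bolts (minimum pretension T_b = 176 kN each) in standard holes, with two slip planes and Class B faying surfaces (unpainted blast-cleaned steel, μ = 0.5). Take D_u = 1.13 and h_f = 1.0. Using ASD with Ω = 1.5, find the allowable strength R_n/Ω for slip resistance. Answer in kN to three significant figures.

265 kN

R_n = μ · D_u · h_f · T_b · n_s · n_b = 0.5 × 1.13 × 1.0 × 176 × 2 × 2 = 397.8 kN.
Allowable strength R_n/Ω = 397.8 / 1.5 = 265 kN.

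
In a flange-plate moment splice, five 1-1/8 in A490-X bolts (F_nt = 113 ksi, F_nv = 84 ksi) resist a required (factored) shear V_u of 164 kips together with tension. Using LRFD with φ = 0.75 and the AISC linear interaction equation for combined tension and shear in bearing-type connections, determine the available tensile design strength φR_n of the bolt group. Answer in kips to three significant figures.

A_b = π·1.125²/4 = 0.994 in²; f_rv = 164 / (5 × 0.994) = 33 ksi.
F'_nt = 1.3 F_nt − (F_nt / φF_nv) f_rv = 1.3·113 − (113/(0.75·84))·33 = 87.71 ksi, capped at F_nt → F'_nt = 87.71 ksi.
R_n = F'_nt · A_b · n = 87.71 × 0.994 × 5 = 435.9 kips.
Design strength φR_n = 0.75 × 435.9 = 327 kips.

327 kips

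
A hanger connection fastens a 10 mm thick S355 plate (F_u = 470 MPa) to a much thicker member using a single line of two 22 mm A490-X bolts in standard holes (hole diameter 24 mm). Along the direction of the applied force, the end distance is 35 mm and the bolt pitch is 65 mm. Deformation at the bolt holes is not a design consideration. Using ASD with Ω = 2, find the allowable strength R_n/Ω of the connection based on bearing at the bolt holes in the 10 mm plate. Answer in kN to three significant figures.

226 kN

Per bolt r_n = 1.5 l_c t F_u ≤ 3.0 d t F_u; upper limit = 3.0 × 22 × 10 × 470 / 1000 = 310.2 kN.
Edge bolt: l_c = 35 − 24/2 = 23 mm → 1.5 × 23 × 10 × 470 / 1000 = 162.2 → r_n = 162.2 kN.
Interior bolts: l_c = 65 − 24 = 41 mm → 1.5 × 41 × 10 × 470 / 1000 = 289.1 → r_n = 289.1 kN.
R_n = 1 × 162.2 + 1 × 289.1 = 451.2 kN.
Allowable strength R_n/Ω = 451.2 / 2 = 226 kN.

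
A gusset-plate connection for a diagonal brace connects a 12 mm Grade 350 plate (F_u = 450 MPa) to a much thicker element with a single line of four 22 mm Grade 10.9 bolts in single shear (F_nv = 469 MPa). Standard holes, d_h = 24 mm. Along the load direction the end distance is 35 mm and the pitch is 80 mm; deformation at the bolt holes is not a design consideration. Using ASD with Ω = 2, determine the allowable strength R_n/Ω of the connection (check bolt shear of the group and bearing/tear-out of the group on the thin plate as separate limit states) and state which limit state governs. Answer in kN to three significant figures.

Bolt shear: A_b = π·22²/4 = 380.1 mm²; R_n = 469 × 380.1 × 4 × 1 / 1000 = 713.1 kN → 713.1 / 2 = 357 kN.
Bearing (1.5 l_c t F_u ≤ 3.0 d t F_u): upper limit = 3.0·22·12·450 / 1000 = 356.4 kN.
  Edge l_c = 35 − 24/2 = 23 → r_n = 186.3 kN; interior l_c = 80 − 24 = 56 → r_n = 356.4 kN.
  R_n,bearing = 1·186.3 + 3·356.4 = 1256 kN → 1256 / 2 = 628 kN.
Bolt shear governs: 357 kN.

357 kN (bolt shear governs)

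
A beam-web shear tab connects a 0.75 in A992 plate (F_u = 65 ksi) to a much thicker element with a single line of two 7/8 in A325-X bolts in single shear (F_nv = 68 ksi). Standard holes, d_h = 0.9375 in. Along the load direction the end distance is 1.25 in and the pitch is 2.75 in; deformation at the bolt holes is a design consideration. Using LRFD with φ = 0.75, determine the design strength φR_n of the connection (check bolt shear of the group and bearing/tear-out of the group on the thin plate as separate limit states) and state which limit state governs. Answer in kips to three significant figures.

Bolt shear: A_b = π·0.875²/4 = 0.6013 in²; R_n = 68 × 0.6013 × 2 × 1 = 81.78 kips → 0.75 × 81.78 = 61.3 kips.
Bearing (1.2 l_c t F_u ≤ 2.4 d t F_u): upper limit = 2.4·0.875·0.75·65 = 102.4 kips.
  Edge l_c = 1.25 − 0.9375/2 = 0.7812 → r_n = 45.7 kips; interior l_c = 2.75 − 0.9375 = 1.812 → r_n = 102.4 kips.
  R_n,bearing = 1·45.7 + 1·102.4 = 148.1 kips → 0.75 × 148.1 = 111 kips.
Bolt shear governs: 61.3 kips.

61.3 kips (bolt shear governs)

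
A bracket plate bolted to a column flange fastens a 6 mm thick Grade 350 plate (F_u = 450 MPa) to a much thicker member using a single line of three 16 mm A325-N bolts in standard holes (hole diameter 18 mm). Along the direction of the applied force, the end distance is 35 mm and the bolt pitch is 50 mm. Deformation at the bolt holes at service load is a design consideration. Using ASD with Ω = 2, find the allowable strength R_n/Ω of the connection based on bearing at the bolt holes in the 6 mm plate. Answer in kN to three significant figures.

Per bolt r_n = 1.2 l_c t F_u ≤ 2.4 d t F_u; upper limit = 2.4 × 16 × 6 × 450 / 1000 = 103.7 kN.
Edge bolt: l_c = 35 − 18/2 = 26 mm → 1.2 × 26 × 6 × 450 / 1000 = 84.24 → r_n = 84.24 kN.
Interior bolts: l_c = 50 − 18 = 32 mm → 1.2 × 32 × 6 × 450 / 1000 = 103.7 → r_n = 103.7 kN.
R_n = 1 × 84.24 + 2 × 103.7 = 291.6 kN.
Allowable strength R_n/Ω = 291.6 / 2 = 146 kN.

146 kN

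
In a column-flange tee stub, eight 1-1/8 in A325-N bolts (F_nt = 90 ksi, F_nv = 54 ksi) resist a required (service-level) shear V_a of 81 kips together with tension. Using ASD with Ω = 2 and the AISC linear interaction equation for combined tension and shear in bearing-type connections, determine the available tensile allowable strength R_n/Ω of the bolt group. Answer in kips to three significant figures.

330 kips

A_b = π·1.125²/4 = 0.994 in²; f_rv = 81 / (8 × 0.994) = 10.19 ksi.
F'_nt = 1.3 F_nt − (Ω F_nt / F_nv) f_rv = 1.3·90 − (2·90/54)·10.19 = 83.05 ksi, capped at F_nt → F'_nt = 83.05 ksi.
R_n = F'_nt · A_b · n = 83.05 × 0.994 × 8 = 660.4 kips.
Allowable strength R_n/Ω = 660.4 / 2 = 330 kips.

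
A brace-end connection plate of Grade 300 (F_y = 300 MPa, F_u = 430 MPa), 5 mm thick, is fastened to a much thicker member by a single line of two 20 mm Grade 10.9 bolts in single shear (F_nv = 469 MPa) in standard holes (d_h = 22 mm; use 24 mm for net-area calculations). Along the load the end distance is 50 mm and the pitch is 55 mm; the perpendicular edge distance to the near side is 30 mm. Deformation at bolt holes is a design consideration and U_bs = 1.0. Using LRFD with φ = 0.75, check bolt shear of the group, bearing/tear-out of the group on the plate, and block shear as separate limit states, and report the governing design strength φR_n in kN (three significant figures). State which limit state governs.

Bolt shear: A_b = π·20²/4 = 314.2 mm²; R_n = 469 × 314.2 × 2 × 1 / 1000 = 294.7 kN → 0.75 × 294.7 = 221 kN.
Bearing: edge l_c = 39, r_n = 100.6 kN; interior l_c = 33, r_n = 85.14 kN; R_n = 100.6 + 1·85.14 = 185.8 kN → 139 kN.
Block shear: A_gv = 525, A_nv = 345, A_nt = 90 mm²; R_n = min(0.6F_uA_nv, 0.6F_yA_gv) + U_bs·F_u·A_nt = 127.7 kN → 95.8 kN.
Block shear governs: 95.8 kN.

95.8 kN (block shear governs)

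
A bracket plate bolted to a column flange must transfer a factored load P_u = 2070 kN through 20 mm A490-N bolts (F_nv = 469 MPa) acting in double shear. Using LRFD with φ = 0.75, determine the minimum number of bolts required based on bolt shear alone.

10 bolts

A_b = π·20²/4 = 314.2 mm².
Per-bolt design strength φR_n = 0.75 × 469 × 314.2 × 2 / 1000 = 221 kN.
n ≥ 2070 / 221 = 9.366 → use 10 bolts.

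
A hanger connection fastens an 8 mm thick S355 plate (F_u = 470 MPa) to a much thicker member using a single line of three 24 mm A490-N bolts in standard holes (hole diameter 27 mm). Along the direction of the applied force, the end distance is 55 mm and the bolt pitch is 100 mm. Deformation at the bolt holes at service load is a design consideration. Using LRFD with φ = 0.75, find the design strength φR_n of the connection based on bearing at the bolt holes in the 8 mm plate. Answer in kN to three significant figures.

Per bolt r_n = 1.2 l_c t F_u ≤ 2.4 d t F_u; upper limit = 2.4 × 24 × 8 × 470 / 1000 = 216.6 kN.
Edge bolt: l_c = 55 − 27/2 = 41.5 mm → 1.2 × 41.5 × 8 × 470 / 1000 = 187.2 → r_n = 187.2 kN.
Interior bolts: l_c = 100 − 27 = 73 mm → 1.2 × 73 × 8 × 470 / 1000 = 329.4 → r_n = 216.6 kN.
R_n = 1 × 187.2 + 2 × 216.6 = 620.4 kN.
Design strength φR_n = 0.75 × 620.4 = 465 kN.

465 kN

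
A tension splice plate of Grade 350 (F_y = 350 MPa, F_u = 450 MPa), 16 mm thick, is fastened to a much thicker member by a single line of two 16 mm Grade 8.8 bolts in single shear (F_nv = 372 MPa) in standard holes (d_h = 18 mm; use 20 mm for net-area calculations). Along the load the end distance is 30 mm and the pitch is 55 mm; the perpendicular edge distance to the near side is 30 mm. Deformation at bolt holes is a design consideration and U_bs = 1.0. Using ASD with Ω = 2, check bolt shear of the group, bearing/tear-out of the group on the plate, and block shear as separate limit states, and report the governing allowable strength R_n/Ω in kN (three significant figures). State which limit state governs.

Bolt shear: A_b = π·16²/4 = 201.1 mm²; R_n = 372 × 201.1 × 2 × 1 / 1000 = 149.6 kN → 149.6 / 2 = 74.8 kN.
Bearing: edge l_c = 21, r_n = 181.4 kN; interior l_c = 37, r_n = 276.5 kN; R_n = 181.4 + 1·276.5 = 457.9 kN → 229 kN.
Block shear: A_gv = 1360, A_nv = 880, A_nt = 320 mm²; R_n = min(0.6F_uA_nv, 0.6F_yA_gv) + U_bs·F_u·A_nt = 381.6 kN → 191 kN.
Bolt shear governs: 74.8 kN.

74.8 kN (bolt shear governs)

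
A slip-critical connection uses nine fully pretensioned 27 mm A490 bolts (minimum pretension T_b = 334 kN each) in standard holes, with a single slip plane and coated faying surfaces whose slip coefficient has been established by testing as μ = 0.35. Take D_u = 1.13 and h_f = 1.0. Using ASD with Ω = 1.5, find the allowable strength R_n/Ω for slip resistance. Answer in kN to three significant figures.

R_n = μ · D_u · h_f · T_b · n_s · n_b = 0.35 × 1.13 × 1.0 × 334 × 1 × 9 = 1189 kN.
Allowable strength R_n/Ω = 1189 / 1.5 = 793 kN.

793 kN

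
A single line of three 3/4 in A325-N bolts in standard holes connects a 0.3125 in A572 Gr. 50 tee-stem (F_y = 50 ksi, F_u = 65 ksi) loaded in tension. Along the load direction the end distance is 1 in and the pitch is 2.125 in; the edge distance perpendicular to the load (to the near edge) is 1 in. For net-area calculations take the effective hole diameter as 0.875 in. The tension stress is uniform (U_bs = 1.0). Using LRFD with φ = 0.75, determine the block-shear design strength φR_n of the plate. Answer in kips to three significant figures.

36.6 kips

Shear plane L_v = 1 + 2·2.125 = 5.25 in; A_gv = 5.25 × 0.3125 = 1.641 in².
A_nv = (5.25 − 2.5·0.875) × 0.3125 = 0.957 in².
A_nt = (1 − 0.5·0.875) × 0.3125 = 0.1758 in².
0.6 F_u A_nv = 37.32 kips; 0.6 F_y A_gv = 49.22 kips → shear rupture governs the shear term.
R_n = 37.32 + 1.0 × 65 × 0.1758 = 48.75 kips.
Design strength φR_n = 0.75 × 48.75 = 36.6 kips.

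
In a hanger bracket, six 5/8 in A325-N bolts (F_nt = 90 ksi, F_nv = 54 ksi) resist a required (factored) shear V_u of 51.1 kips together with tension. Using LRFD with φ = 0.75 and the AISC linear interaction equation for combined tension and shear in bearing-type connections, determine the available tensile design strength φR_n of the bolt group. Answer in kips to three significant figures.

76.4 kips

A_b = π·0.625²/4 = 0.3068 in²; f_rv = 51.1 / (6 × 0.3068) = 27.76 ksi.
F'_nt = 1.3 F_nt − (F_nt / φF_nv) f_rv = 1.3·90 − (90/(0.75·54))·27.76 = 55.31 ksi, capped at F_nt → F'_nt = 55.31 ksi.
R_n = F'_nt · A_b · n = 55.31 × 0.3068 × 6 = 101.8 kips.
Design strength φR_n = 0.75 × 101.8 = 76.4 kips.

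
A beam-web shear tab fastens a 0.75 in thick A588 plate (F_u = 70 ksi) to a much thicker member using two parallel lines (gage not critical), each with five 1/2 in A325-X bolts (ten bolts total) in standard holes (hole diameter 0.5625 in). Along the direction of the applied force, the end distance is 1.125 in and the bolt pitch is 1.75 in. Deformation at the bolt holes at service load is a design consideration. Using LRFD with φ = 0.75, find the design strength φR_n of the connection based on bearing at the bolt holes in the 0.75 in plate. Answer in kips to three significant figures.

458 kips

Per bolt r_n = 1.2 l_c t F_u ≤ 2.4 d t F_u; upper limit = 2.4 × 0.5 × 0.75 × 70 = 63 kips.
Edge bolt: l_c = 1.125 − 0.5625/2 = 0.8438 in → 1.2 × 0.8438 × 0.75 × 70 = 53.16 → r_n = 53.16 kips.
Interior bolts: l_c = 1.75 − 0.5625 = 1.188 in → 1.2 × 1.188 × 0.75 × 70 = 74.81 → r_n = 63 kips.
R_n = 2 × 53.16 + 8 × 63 = 610.3 kips.
Design strength φR_n = 0.75 × 610.3 = 458 kips.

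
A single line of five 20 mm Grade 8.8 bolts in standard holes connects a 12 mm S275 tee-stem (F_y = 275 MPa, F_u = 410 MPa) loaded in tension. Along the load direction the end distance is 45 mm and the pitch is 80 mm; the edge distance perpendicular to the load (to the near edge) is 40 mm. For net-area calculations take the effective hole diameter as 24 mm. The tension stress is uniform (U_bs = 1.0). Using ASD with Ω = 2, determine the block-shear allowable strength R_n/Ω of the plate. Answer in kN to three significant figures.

Shear plane L_v = 45 + 4·80 = 365 mm; A_gv = 365 × 12 = 4380 mm².
A_nv = (365 − 4.5·24) × 12 = 3084 mm².
A_nt = (40 − 0.5·24) × 12 = 336 mm².
0.6 F_u A_nv = 758.7 kN; 0.6 F_y A_gv = 722.7 kN → shear yielding governs the shear term.
R_n = 722.7 + 1.0 × 410 × 336 / 1000 = 860.5 kN.
Allowable strength R_n/Ω = 860.5 / 2 = 430 kN.

430 kN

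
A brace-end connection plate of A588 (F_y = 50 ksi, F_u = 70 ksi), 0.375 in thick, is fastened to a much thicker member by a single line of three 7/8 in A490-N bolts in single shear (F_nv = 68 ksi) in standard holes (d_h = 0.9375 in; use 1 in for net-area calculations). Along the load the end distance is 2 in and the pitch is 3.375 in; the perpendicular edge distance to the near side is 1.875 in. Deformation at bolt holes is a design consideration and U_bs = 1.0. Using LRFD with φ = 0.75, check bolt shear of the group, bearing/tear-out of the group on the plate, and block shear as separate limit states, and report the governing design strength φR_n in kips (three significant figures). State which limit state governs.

92 kips (bolt shear governs)

Bolt shear: A_b = π·0.875²/4 = 0.6013 in²; R_n = 68 × 0.6013 × 3 × 1 = 122.7 kips → 0.75 × 122.7 = 92 kips.
Bearing: edge l_c = 1.531, r_n = 48.23 kips; interior l_c = 2.438, r_n = 55.13 kips; R_n = 48.23 + 2·55.13 = 158.5 kips → 119 kips.
Block shear: A_gv = 3.281, A_nv = 2.344, A_nt = 0.5156 in²; R_n = min(0.6F_uA_nv, 0.6F_yA_gv) + U_bs·F_u·A_nt = 134.5 kips → 101 kips.
Bolt shear governs: 92 kips.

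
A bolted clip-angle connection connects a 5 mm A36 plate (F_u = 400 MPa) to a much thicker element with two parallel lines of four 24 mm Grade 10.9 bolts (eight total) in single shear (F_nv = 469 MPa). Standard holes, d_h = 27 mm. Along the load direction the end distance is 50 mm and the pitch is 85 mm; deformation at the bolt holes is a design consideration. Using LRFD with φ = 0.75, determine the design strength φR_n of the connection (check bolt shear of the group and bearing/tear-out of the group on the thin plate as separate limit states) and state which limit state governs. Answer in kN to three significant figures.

650 kN (bearing governs)

Bolt shear: A_b = π·24²/4 = 452.4 mm²; R_n = 469 × 452.4 × 8 × 1 / 1000 = 1697 kN → 0.75 × 1697 = 1270 kN.
Bearing (1.2 l_c t F_u ≤ 2.4 d t F_u): upper limit = 2.4·24·5·400 / 1000 = 115.2 kN.
  Edge l_c = 50 − 27/2 = 36.5 → r_n = 87.6 kN; interior l_c = 85 − 27 = 58 → r_n = 115.2 kN.
  R_n,bearing = 2·87.6 + 6·115.2 = 866.4 kN → 0.75 × 866.4 = 650 kN.
Bearing governs: 650 kN.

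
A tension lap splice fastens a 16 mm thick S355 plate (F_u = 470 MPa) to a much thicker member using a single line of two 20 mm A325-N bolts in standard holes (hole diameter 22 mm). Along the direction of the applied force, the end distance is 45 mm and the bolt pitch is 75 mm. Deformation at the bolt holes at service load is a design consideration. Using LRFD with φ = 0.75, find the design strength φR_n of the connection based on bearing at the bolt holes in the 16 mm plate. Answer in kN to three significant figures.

Per bolt r_n = 1.2 l_c t F_u ≤ 2.4 d t F_u; upper limit = 2.4 × 20 × 16 × 470 / 1000 = 361 kN.
Edge bolt: l_c = 45 − 22/2 = 34 mm → 1.2 × 34 × 16 × 470 / 1000 = 306.8 → r_n = 306.8 kN.
Interior bolts: l_c = 75 − 22 = 53 mm → 1.2 × 53 × 16 × 470 / 1000 = 478.3 → r_n = 361 kN.
R_n = 1 × 306.8 + 1 × 361 = 667.8 kN.
Design strength φR_n = 0.75 × 667.8 = 501 kN.

501 kN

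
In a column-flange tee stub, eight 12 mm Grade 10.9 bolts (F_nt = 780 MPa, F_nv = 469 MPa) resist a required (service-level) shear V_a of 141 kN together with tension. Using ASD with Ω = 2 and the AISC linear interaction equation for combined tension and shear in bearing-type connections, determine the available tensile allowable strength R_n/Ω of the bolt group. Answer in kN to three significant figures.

224 kN

A_b = π·12²/4 = 113.1 mm²; f_rv = 141 × 1000 / (8 × 113.1) = 155.8 MPa.
F'_nt = 1.3 F_nt − (Ω F_nt / F_nv) f_rv = 1.3·780 − (2·780/469)·155.8 = 495.6 MPa, capped at F_nt → F'_nt = 495.6 MPa.
R_n = F'_nt · A_b · n = 495.6 × 113.1 × 8 / 1000 = 448.4 kN.
Allowable strength R_n/Ω = 448.4 / 2 = 224 kN.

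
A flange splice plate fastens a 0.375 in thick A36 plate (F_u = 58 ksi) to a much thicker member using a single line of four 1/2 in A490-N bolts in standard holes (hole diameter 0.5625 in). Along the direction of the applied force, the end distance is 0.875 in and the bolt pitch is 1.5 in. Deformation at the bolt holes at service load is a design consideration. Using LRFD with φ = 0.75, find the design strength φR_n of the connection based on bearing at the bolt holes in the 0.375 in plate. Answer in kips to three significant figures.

66.7 kips

Per bolt r_n = 1.2 l_c t F_u ≤ 2.4 d t F_u; upper limit = 2.4 × 0.5 × 0.375 × 58 = 26.1 kips.
Edge bolt: l_c = 0.875 − 0.5625/2 = 0.5938 in → 1.2 × 0.5938 × 0.375 × 58 = 15.5 → r_n = 15.5 kips.
Interior bolts: l_c = 1.5 − 0.5625 = 0.9375 in → 1.2 × 0.9375 × 0.375 × 58 = 24.47 → r_n = 24.47 kips.
R_n = 1 × 15.5 + 3 × 24.47 = 88.9 kips.
Design strength φR_n = 0.75 × 88.9 = 66.7 kips.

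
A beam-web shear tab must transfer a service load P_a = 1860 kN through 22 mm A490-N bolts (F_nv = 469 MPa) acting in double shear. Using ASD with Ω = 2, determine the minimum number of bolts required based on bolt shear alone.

A_b = π·22²/4 = 380.1 mm².
Per-bolt allowable strength R_n/Ω = 469 × 380.1 × 2 / 1000 / 2 = 178.3 kN.
n ≥ 1860 / 178.3 = 10.43 → use 11 bolts.

11 bolts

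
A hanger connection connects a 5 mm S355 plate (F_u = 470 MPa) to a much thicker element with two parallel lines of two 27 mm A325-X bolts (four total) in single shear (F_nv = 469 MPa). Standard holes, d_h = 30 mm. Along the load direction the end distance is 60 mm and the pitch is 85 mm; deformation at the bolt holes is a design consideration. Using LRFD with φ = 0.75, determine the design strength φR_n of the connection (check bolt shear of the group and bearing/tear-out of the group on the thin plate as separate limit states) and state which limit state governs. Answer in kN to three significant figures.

419 kN (bearing governs)

Bolt shear: A_b = π·27²/4 = 572.6 mm²; R_n = 469 × 572.6 × 4 × 1 / 1000 = 1074 kN → 0.75 × 1074 = 806 kN.
Bearing (1.2 l_c t F_u ≤ 2.4 d t F_u): upper limit = 2.4·27·5·470 / 1000 = 152.3 kN.
  Edge l_c = 60 − 30/2 = 45 → r_n = 126.9 kN; interior l_c = 85 − 30 = 55 → r_n = 152.3 kN.
  R_n,bearing = 2·126.9 + 2·152.3 = 558.4 kN → 0.75 × 558.4 = 419 kN.
Bearing governs: 419 kN.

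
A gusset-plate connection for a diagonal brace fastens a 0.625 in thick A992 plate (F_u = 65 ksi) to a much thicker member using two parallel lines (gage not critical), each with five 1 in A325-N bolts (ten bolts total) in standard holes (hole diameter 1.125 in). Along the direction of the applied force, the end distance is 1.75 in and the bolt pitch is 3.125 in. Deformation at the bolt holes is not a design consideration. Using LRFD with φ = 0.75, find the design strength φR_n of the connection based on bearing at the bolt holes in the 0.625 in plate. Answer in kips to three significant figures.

Per bolt r_n = 1.5 l_c t F_u ≤ 3.0 d t F_u; upper limit = 3.0 × 1 × 0.625 × 65 = 121.9 kips.
Edge bolt: l_c = 1.75 − 1.125/2 = 1.188 in → 1.5 × 1.188 × 0.625 × 65 = 72.36 → r_n = 72.36 kips.
Interior bolts: l_c = 3.125 − 1.125 = 2 in → 1.5 × 2 × 0.625 × 65 = 121.9 → r_n = 121.9 kips.
R_n = 2 × 72.36 + 8 × 121.9 = 1120 kips.
Design strength φR_n = 0.75 × 1120 = 840 kips.

840 kips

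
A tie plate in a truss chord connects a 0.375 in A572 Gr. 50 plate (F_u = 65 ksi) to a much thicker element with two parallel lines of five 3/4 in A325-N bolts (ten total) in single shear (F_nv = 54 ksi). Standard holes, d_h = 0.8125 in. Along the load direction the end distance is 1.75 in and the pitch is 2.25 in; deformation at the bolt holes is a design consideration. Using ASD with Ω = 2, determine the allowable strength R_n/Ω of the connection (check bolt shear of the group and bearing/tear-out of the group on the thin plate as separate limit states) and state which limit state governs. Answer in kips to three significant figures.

119 kips (bolt shear governs)

Bolt shear: A_b = π·0.75²/4 = 0.4418 in²; R_n = 54 × 0.4418 × 10 × 1 = 238.6 kips → 238.6 / 2 = 119 kips.
Bearing (1.2 l_c t F_u ≤ 2.4 d t F_u): upper limit = 2.4·0.75·0.375·65 = 43.87 kips.
  Edge l_c = 1.75 − 0.8125/2 = 1.344 → r_n = 39.3 kips; interior l_c = 2.25 − 0.8125 = 1.438 → r_n = 42.05 kips.
  R_n,bearing = 2·39.3 + 8·42.05 = 415 kips → 415 / 2 = 207 kips.
Bolt shear governs: 119 kips.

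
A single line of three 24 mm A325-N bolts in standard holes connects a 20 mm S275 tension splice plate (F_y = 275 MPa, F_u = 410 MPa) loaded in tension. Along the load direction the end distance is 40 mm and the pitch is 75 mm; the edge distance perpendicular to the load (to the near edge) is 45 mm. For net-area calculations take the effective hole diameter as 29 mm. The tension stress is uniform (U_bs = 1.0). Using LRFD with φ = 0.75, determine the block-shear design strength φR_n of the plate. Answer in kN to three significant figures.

Shear plane L_v = 40 + 2·75 = 190 mm; A_gv = 190 × 20 = 3800 mm².
A_nv = (190 − 2.5·29) × 20 = 2350 mm².
A_nt = (45 − 0.5·29) × 20 = 610 mm².
0.6 F_u A_nv = 578.1 kN; 0.6 F_y A_gv = 627 kN → shear rupture governs the shear term.
R_n = 578.1 + 1.0 × 410 × 610 / 1000 = 828.2 kN.
Design strength φR_n = 0.75 × 828.2 = 621 kN.

621 kN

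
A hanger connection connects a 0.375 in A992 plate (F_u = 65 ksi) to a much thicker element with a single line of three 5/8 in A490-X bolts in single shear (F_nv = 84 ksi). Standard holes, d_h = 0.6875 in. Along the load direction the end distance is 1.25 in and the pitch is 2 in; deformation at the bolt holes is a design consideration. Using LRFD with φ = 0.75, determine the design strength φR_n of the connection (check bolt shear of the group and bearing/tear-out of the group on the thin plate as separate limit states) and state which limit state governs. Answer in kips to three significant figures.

Bolt shear: A_b = π·0.625²/4 = 0.3068 in²; R_n = 84 × 0.3068 × 3 × 1 = 77.31 kips → 0.75 × 77.31 = 58 kips.
Bearing (1.2 l_c t F_u ≤ 2.4 d t F_u): upper limit = 2.4·0.625·0.375·65 = 36.56 kips.
  Edge l_c = 1.25 − 0.6875/2 = 0.9062 → r_n = 26.51 kips; interior l_c = 2 − 0.6875 = 1.312 → r_n = 36.56 kips.
  R_n,bearing = 1·26.51 + 2·36.56 = 99.63 kips → 0.75 × 99.63 = 74.7 kips.
Bolt shear governs: 58 kips.

58 kips (bolt shear governs)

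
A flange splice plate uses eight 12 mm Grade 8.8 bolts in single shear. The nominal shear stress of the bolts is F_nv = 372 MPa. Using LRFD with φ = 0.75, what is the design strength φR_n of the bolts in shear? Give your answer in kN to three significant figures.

252 kN

A_b = π × 12² / 4 = 113.1 mm².
R_n = F_nv · A_b · n · n_s = 372 × 113.1 × 8 × 1 / 1000 = 336.6 kN.
Design strength φR_n = 0.75 × 336.6 = 252 kN.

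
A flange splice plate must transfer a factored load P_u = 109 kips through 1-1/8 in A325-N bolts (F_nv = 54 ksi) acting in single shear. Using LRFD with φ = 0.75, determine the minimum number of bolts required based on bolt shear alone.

3 bolts

A_b = π·1.125²/4 = 0.994 in².
Per-bolt design strength φR_n = 0.75 × 54 × 0.994 × 1 = 40.26 kips.
n ≥ 109 / 40.26 = 2.708 → use 3 bolts.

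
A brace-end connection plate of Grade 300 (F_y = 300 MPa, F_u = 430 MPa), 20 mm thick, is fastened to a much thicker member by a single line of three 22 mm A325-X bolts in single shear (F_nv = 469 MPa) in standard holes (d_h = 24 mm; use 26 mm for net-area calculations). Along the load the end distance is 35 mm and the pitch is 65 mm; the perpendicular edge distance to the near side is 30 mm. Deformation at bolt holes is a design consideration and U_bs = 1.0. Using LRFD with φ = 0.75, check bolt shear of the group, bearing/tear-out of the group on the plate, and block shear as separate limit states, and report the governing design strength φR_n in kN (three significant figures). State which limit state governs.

401 kN (bolt shear governs)

Bolt shear: A_b = π·22²/4 = 380.1 mm²; R_n = 469 × 380.1 × 3 × 1 / 1000 = 534.8 kN → 0.75 × 534.8 = 401 kN.
Bearing: edge l_c = 23, r_n = 237.4 kN; interior l_c = 41, r_n = 423.1 kN; R_n = 237.4 + 2·423.1 = 1084 kN → 813 kN.
Block shear: A_gv = 3300, A_nv = 2000, A_nt = 340 mm²; R_n = min(0.6F_uA_nv, 0.6F_yA_gv) + U_bs·F_u·A_nt = 662.2 kN → 497 kN.
Bolt shear governs: 401 kN.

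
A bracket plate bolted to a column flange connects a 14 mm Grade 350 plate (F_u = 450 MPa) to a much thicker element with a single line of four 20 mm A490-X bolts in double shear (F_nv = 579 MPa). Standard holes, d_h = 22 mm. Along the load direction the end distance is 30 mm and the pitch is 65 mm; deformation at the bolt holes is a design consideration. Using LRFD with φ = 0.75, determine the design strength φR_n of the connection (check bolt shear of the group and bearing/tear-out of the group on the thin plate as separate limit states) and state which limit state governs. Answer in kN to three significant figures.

788 kN (bearing governs)

Bolt shear: A_b = π·20²/4 = 314.2 mm²; R_n = 579 × 314.2 × 4 × 2 / 1000 = 1455 kN → 0.75 × 1455 = 1090 kN.
Bearing (1.2 l_c t F_u ≤ 2.4 d t F_u): upper limit = 2.4·20·14·450 / 1000 = 302.4 kN.
  Edge l_c = 30 − 22/2 = 19 → r_n = 143.6 kN; interior l_c = 65 − 22 = 43 → r_n = 302.4 kN.
  R_n,bearing = 1·143.6 + 3·302.4 = 1051 kN → 0.75 × 1051 = 788 kN.
Bearing governs: 788 kN.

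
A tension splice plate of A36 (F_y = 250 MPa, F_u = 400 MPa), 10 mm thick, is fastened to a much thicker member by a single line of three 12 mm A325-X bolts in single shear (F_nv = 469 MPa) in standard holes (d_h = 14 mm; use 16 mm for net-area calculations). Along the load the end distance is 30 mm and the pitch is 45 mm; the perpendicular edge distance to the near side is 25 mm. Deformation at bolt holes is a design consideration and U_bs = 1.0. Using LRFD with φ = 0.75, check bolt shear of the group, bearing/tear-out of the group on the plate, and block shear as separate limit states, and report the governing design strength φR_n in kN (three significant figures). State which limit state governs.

Bolt shear: A_b = π·12²/4 = 113.1 mm²; R_n = 469 × 113.1 × 3 × 1 / 1000 = 159.1 kN → 0.75 × 159.1 = 119 kN.
Bearing: edge l_c = 23, r_n = 110.4 kN; interior l_c = 31, r_n = 115.2 kN; R_n = 110.4 + 2·115.2 = 340.8 kN → 256 kN.
Block shear: A_gv = 1200, A_nv = 800, A_nt = 170 mm²; R_n = min(0.6F_uA_nv, 0.6F_yA_gv) + U_bs·F_u·A_nt = 248 kN → 186 kN.
Bolt shear governs: 119 kN.

119 kN (bolt shear governs)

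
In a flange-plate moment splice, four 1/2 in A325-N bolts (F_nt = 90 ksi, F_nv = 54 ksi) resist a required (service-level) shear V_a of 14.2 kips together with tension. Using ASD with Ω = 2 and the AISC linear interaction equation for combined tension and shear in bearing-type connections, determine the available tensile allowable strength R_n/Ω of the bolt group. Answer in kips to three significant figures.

22.3 kips

A_b = π·0.5²/4 = 0.1963 in²; f_rv = 14.2 / (4 × 0.1963) = 18.08 ksi.
F'_nt = 1.3 F_nt − (Ω F_nt / F_nv) f_rv = 1.3·90 − (2·90/54)·18.08 = 56.73 ksi, capped at F_nt → F'_nt = 56.73 ksi.
R_n = F'_nt · A_b · n = 56.73 × 0.1963 × 4 = 44.56 kips.
Allowable strength R_n/Ω = 44.56 / 2 = 22.3 kips.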